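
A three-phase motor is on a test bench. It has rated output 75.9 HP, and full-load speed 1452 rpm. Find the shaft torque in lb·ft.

P_out = 75.9 × 746 = 56621 W
ω = 2π × 1452/60 = 152.1 rad/s
τ = P_out/ω = 56621/152.1 = 372.3 N·m
In lb·ft: 372.3/1.356 = 275 lb·ft

275 lb·ft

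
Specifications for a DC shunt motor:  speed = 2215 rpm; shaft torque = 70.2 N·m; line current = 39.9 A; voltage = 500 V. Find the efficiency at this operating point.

ω = 2π × 2215/60 = 232 rad/s; P_out = τω = 70.2 × 232 = 16286 W
P_in = V·I = 500 × 39.9 = 19950 W
η = P_out / P_in = 16286 / 19950 = 0.816 = 81.6%

81.6 %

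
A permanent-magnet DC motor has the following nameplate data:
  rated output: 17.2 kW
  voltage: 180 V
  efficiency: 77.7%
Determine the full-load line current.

P_out = 17.2 kW = 17200 W
P_in = P_out / η = 17200 / 0.777 = 22136 W
I = P_in / V = 22136 / 180 = 123 A

123 A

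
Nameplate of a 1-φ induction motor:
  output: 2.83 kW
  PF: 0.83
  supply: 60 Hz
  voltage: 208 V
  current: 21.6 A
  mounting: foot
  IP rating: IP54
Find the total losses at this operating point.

899 W

P_in = V·I·cosφ = 208×21.6×0.83 = 3729 W
P_out = 2830 W
Losses = P_in − P_out = 3729 − 2830 = 899 W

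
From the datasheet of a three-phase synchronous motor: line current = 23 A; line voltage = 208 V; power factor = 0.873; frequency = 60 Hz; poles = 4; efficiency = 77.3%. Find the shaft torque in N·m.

29.7 N·m

P_in = √3·V·I·cosφ = 1.732 × 208 × 23 × 0.873 = 7234 W
P_out = η·P_in = 0.773 × 7234 = 5592 W
n = n_s = 120×60/4 = 1800 rpm (synchronous)
ω = 2π×1800/60 = 188.5 rad/s
τ = P_out/ω = 5592/188.5 = 29.7 N·m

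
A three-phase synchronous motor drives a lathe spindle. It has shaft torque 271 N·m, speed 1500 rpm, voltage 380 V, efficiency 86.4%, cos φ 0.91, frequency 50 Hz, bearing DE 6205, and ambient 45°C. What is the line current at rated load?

82.3 A

ω = 2π×1500/60 = 157.1 rad/s; P_out = τω = 271 × 157.1 = 42574 W
P_in = P_out / η = 42574 / 0.864 = 49275 W
I_L = P_in / (√3·V_L·cosφ) = 49275 / (1.732 × 380 × 0.91) = 82.3 A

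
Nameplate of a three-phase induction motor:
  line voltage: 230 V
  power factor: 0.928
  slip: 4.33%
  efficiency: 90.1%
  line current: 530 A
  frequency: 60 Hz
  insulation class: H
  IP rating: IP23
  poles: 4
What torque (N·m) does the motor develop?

P_in = √3·V·I·cosφ = 1.732 × 230 × 530 × 0.928 = 195929 W
P_out = η·P_in = 0.901 × 195929 = 176532 W
n_s = 120×60/4 = 1800 rpm; n = 1800×(1−0.0433) = 1722 rpm
ω = 2π×1722/60 = 180.3 rad/s
τ = P_out/ω = 176532/180.3 = 979 N·m

979 N·m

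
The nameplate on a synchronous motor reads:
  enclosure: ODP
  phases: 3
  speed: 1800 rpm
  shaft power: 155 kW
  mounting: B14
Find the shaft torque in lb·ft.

ω = 2π × 1800/60 = 188.5 rad/s
τ = P/ω = 155000/188.5 = 822.3 N·m
In lb·ft: 822.3/1.356 = 606 lb·ft

606 lb·ft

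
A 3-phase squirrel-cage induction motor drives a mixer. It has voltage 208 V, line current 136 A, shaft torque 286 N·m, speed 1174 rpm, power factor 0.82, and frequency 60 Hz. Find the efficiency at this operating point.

87.5 %

ω = 2π × 1174/60 = 122.9 rad/s; P_out = τω = 286 × 122.9 = 35149 W
P_in = √3·V_L·I_L·cosφ = 1.732 × 208 × 136 × 0.82 = 40176 W
η = P_out / P_in = 35149 / 40176 = 0.875 = 87.5%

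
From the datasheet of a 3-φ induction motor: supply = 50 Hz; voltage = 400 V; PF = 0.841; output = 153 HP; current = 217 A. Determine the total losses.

P_in = √3·V·I·cosφ = 1.732×400×217×0.841 = 126434 W
P_out = 153×746 = 114138 W
Losses = P_in − P_out = 126434 − 114138 = 12296 W

12300 W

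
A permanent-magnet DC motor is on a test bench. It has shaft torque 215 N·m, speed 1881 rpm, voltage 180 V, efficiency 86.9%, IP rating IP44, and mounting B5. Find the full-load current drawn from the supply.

ω = 2π×1881/60 = 197 rad/s; P_out = τω = 215 × 197 = 42355 W
P_in = P_out / η = 42355 / 0.869 = 48740 W
I = P_in / V = 48740 / 180 = 271 A

271 A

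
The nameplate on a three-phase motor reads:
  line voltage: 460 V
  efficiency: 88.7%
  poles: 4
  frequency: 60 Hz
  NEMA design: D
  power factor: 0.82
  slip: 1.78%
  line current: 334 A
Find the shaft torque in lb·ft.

771 lb·ft

P_in = √3·V·I·cosφ = 1.732 × 460 × 334 × 0.82 = 218206 W
P_out = η·P_in = 0.887 × 218206 = 193549 W
n_s = 120×60/4 = 1800 rpm; n = 1800×(1−0.0178) = 1768 rpm
ω = 2π×1768/60 = 185.1 rad/s
τ = P_out/ω = 193549/185.1 = 1046 N·m
In lb·ft: 1046/1.356 = 771 lb·ft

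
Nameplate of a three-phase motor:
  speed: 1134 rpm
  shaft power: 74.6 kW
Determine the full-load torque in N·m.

ω = 2π × 1134/60 = 118.8 rad/s
τ = P/ω = 74600/118.8 = 628 N·m

628 N·m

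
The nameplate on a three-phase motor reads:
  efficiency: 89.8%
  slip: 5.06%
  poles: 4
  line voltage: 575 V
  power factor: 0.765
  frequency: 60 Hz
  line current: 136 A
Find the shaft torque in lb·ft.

383 lb·ft

P_in = √3·V·I·cosφ = 1.732 × 575 × 136 × 0.765 = 103613 W
P_out = η·P_in = 0.898 × 103613 = 93044 W
n_s = 120×60/4 = 1800 rpm; n = 1800×(1−0.0506) = 1709 rpm
ω = 2π×1709/60 = 179 rad/s
τ = P_out/ω = 93044/179 = 519.8 N·m
In lb·ft: 519.8/1.356 = 383 lb·ft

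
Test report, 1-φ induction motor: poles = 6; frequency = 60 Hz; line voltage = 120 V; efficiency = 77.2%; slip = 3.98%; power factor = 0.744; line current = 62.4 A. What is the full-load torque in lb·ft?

26.3 lb·ft

P_in = V·I·cosφ = 120 × 62.4 × 0.744 = 5571 W
P_out = η·P_in = 0.772 × 5571 = 4301 W
n_s = 120×60/6 = 1200 rpm; n = 1200×(1−0.0398) = 1152 rpm
ω = 2π×1152/60 = 120.6 rad/s
τ = P_out/ω = 4301/120.6 = 35.66 N·m
In lb·ft: 35.66/1.356 = 26.3 lb·ft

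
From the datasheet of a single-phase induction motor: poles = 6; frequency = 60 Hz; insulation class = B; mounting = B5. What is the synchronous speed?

n_s = 120f/p = 120×60/6 = 1200 rpm

1200 rpm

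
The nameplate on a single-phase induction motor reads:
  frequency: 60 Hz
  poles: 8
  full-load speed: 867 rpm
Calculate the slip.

n_s = 120f/p = 120×60/8 = 900 rpm
s = (n_s − n)/n_s = (900 − 867)/900 = 0.0367

3.67 %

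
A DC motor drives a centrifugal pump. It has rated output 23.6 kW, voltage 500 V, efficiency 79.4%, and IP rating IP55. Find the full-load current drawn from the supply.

P_out = 23.6 kW = 23600 W
P_in = P_out / η = 23600 / 0.794 = 29723 W
I = P_in / V = 29723 / 500 = 59.4 A

59.4 A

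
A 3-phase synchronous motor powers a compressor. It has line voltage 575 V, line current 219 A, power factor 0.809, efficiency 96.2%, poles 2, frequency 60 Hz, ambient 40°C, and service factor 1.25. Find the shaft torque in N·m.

P_in = √3·V·I·cosφ = 1.732 × 575 × 219 × 0.809 = 176445 W
P_out = η·P_in = 0.962 × 176445 = 169740 W
n = n_s = 120×60/2 = 3600 rpm (synchronous)
ω = 2π×3600/60 = 377 rad/s
τ = P_out/ω = 169740/377 = 450 N·m

450 N·m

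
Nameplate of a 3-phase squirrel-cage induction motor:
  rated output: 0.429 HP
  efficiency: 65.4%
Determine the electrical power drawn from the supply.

P_out = 0.429 × 746 = 320 W
P_in = P_out/η = 320/0.654 = 489 W = 0.489 kW

0.489 kW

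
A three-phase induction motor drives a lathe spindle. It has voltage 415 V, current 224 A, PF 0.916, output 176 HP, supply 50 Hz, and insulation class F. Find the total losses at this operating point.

P_in = √3·V·I·cosφ = 1.732×415×224×0.916 = 147482 W
P_out = 176×746 = 131296 W
Losses = P_in − P_out = 147482 − 131296 = 16186 W

16.2 kW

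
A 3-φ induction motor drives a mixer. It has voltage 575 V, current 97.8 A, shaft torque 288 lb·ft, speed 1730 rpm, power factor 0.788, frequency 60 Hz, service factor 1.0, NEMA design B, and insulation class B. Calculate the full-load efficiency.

τ = 288 lb·ft × 1.356 = 390.5 N·m
ω = 2π × 1730/60 = 181.2 rad/s; P_out = τω = 390.5 × 181.2 = 70759 W
P_in = √3·V_L·I_L·cosφ = 1.732 × 575 × 97.8 × 0.788 = 76750 W
η = P_out / P_in = 70759 / 76750 = 0.922 = 92.2%

92.2 %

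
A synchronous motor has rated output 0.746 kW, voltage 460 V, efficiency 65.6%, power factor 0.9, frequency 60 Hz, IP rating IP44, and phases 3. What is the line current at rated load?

P_out = 0.746 kW = 746 W
P_in = P_out / η = 746 / 0.656 = 1137 W
I_L = P_in / (√3·V_L·cosφ) = 1137 / (1.732 × 460 × 0.9) = 1.59 A

1.59 A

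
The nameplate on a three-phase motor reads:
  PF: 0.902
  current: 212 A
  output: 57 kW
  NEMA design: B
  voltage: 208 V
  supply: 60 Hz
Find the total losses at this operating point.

11.9 kW

P_in = √3·V·I·cosφ = 1.732×208×212×0.902 = 68890 W
P_out = 57000 W
Losses = P_in − P_out = 68890 − 57000 = 11890 W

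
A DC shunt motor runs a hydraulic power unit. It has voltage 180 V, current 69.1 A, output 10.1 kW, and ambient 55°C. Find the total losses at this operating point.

2340 W

P_in = V·I = 180×69.1 = 12438 W
P_out = 10100 W
Losses = P_in − P_out = 12438 − 10100 = 2338 W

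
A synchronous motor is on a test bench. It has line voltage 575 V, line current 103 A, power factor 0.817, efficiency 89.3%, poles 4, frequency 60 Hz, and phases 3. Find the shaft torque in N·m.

P_in = √3·V·I·cosφ = 1.732 × 575 × 103 × 0.817 = 83806 W
P_out = η·P_in = 0.893 × 83806 = 74839 W
n = n_s = 120×60/4 = 1800 rpm (synchronous)
ω = 2π×1800/60 = 188.5 rad/s
τ = P_out/ω = 74839/188.5 = 397 N·m

397 N·m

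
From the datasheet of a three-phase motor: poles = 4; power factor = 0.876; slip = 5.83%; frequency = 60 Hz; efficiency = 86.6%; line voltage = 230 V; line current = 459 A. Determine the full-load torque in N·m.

P_in = √3·V·I·cosφ = 1.732 × 230 × 459 × 0.876 = 160174 W
P_out = η·P_in = 0.866 × 160174 = 138711 W
n_s = 120×60/4 = 1800 rpm; n = 1800×(1−0.0583) = 1695 rpm
ω = 2π×1695/60 = 177.5 rad/s
τ = P_out/ω = 138711/177.5 = 781 N·m

781 N·m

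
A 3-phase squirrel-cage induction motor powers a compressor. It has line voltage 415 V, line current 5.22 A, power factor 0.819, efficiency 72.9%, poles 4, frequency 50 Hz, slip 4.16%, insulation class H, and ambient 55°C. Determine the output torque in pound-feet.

11 lb·ft

P_in = √3·V·I·cosφ = 1.732 × 415 × 5.22 × 0.819 = 3073 W
P_out = η·P_in = 0.729 × 3073 = 2240 W
n_s = 120×50/4 = 1500 rpm; n = 1500×(1−0.0416) = 1438 rpm
ω = 2π×1438/60 = 150.6 rad/s
τ = P_out/ω = 2240/150.6 = 14.87 N·m
In lb·ft: 14.87/1.356 = 11 lb·ft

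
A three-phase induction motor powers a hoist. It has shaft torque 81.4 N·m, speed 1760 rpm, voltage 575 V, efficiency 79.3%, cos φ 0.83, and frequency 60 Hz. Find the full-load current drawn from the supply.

ω = 2π×1760/60 = 184.3 rad/s; P_out = τω = 81.4 × 184.3 = 15002 W
P_in = P_out / η = 15002 / 0.793 = 18918 W
I_L = P_in / (√3·V_L·cosφ) = 18918 / (1.732 × 575 × 0.83) = 22.9 A

22.9 A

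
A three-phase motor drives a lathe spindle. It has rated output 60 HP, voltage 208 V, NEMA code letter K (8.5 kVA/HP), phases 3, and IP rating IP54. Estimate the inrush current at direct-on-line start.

S_LR = 8.5 × 60 = 510 kVA
I_LR = S_LR/(√3·V_L) = 510000/(1.732×208) = 1420 A

1420 A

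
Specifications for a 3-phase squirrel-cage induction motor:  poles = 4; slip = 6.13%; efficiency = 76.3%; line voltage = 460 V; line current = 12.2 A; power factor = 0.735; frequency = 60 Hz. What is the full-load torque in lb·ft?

22.7 lb·ft

P_in = √3·V·I·cosφ = 1.732 × 460 × 12.2 × 0.735 = 7144 W
P_out = η·P_in = 0.763 × 7144 = 5451 W
n_s = 120×60/4 = 1800 rpm; n = 1800×(1−0.0613) = 1690 rpm
ω = 2π×1690/60 = 177 rad/s
τ = P_out/ω = 5451/177 = 30.8 N·m
In lb·ft: 30.8/1.356 = 22.7 lb·ft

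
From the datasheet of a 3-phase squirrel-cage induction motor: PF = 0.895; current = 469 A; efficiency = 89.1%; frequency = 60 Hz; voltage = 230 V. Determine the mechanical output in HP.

P_in = √3·V·I·cosφ = 1.732 × 230 × 469 × 0.895 = 167214 W
P_out = η·P_in = 0.891 × 167214 = 148988 W
= 148988/746 = 200 HP

200 HP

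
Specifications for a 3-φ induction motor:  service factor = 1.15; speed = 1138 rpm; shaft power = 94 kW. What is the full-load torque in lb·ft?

582 lb·ft

ω = 2π × 1138/60 = 119.2 rad/s
τ = P/ω = 94000/119.2 = 788.6 N·m
In lb·ft: 788.6/1.356 = 582 lb·ft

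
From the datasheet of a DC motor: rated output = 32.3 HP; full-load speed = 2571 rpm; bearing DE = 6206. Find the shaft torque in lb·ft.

P_out = 32.3 × 746 = 24096 W
ω = 2π × 2571/60 = 269.2 rad/s
τ = P_out/ω = 24096/269.2 = 89.51 N·m
In lb·ft: 89.51/1.356 = 66 lb·ft

66 lb·ft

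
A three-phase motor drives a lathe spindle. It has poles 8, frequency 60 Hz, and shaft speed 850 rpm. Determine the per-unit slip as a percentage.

5.56 %

n_s = 120f/p = 120×60/8 = 900 rpm
s = (n_s − n)/n_s = (900 − 850)/900 = 0.0556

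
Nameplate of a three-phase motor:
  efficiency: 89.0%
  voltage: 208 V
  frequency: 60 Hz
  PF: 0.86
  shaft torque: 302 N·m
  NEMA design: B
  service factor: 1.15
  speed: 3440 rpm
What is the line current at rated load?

ω = 2π×3440/60 = 360.2 rad/s; P_out = τω = 302 × 360.2 = 108780 W
P_in = P_out / η = 108780 / 0.890 = 122225 W
I_L = P_in / (√3·V_L·cosφ) = 122225 / (1.732 × 208 × 0.86) = 395 A

395 A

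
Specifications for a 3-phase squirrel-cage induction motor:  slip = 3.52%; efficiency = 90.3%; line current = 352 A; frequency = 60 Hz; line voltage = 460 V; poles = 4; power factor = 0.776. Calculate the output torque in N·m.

1080 N·m

P_in = √3·V·I·cosφ = 1.732 × 460 × 352 × 0.776 = 217626 W
P_out = η·P_in = 0.903 × 217626 = 196516 W
n_s = 120×60/4 = 1800 rpm; n = 1800×(1−0.0352) = 1737 rpm
ω = 2π×1737/60 = 181.9 rad/s
τ = P_out/ω = 196516/181.9 = 1080 N·m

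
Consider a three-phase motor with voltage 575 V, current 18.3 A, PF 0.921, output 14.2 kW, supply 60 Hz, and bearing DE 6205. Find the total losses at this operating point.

2590 W

P_in = √3·V·I·cosφ = 1.732×575×18.3×0.921 = 16785 W
P_out = 14200 W
Losses = P_in − P_out = 16785 − 14200 = 2585 W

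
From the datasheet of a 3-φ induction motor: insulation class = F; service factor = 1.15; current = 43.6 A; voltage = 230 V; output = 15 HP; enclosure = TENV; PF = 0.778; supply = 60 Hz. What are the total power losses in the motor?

2320 W

P_in = √3·V·I·cosφ = 1.732×230×43.6×0.778 = 13513 W
P_out = 15×746 = 11190 W
Losses = P_in − P_out = 13513 − 11190 = 2323 W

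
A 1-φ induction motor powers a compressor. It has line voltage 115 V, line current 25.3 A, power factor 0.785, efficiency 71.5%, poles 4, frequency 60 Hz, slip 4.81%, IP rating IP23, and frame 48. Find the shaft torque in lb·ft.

6.71 lb·ft

P_in = V·I·cosφ = 115 × 25.3 × 0.785 = 2284 W
P_out = η·P_in = 0.715 × 2284 = 1633 W
n_s = 120×60/4 = 1800 rpm; n = 1800×(1−0.0481) = 1713 rpm
ω = 2π×1713/60 = 179.4 rad/s
τ = P_out/ω = 1633/179.4 = 9.103 N·m
In lb·ft: 9.103/1.356 = 6.71 lb·ft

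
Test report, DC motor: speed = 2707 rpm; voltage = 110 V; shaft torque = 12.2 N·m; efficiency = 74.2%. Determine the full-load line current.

42.4 A

ω = 2π×2707/60 = 283.5 rad/s; P_out = τω = 12.2 × 283.5 = 3459 W
P_in = P_out / η = 3459 / 0.742 = 4662 W
I = P_in / V = 4662 / 110 = 42.4 A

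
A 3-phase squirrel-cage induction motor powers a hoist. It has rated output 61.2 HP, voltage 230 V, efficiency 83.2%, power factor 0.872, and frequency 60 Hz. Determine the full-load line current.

P_out = 61.2 × 746 = 45655 W
P_in = P_out / η = 45655 / 0.832 = 54874 W
I_L = P_in / (√3·V_L·cosφ) = 54874 / (1.732 × 230 × 0.872) = 158 A

158 A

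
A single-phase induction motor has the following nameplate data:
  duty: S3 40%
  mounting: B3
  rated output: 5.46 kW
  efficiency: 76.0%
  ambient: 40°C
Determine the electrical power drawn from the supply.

7.18 kW

P_out = 5460 W
P_in = P_out/η = 5460/0.76 = 7184 W = 7.18 kW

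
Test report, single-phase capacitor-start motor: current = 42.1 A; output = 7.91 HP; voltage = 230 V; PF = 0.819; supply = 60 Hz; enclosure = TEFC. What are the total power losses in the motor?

P_in = V·I·cosφ = 230×42.1×0.819 = 7930 W
P_out = 7.91×746 = 5901 W
Losses = P_in − P_out = 7930 − 5901 = 2029 W

2.03 kW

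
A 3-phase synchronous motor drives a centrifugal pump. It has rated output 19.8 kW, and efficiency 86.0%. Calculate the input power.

23 kW

P_out = 19800 W
P_in = P_out/η = 19800/0.86 = 23023 W = 23 kW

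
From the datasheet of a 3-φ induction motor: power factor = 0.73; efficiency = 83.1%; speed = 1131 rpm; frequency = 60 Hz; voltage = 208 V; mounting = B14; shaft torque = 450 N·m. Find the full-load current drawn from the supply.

244 A

ω = 2π×1131/60 = 118.4 rad/s; P_out = τω = 450 × 118.4 = 53280 W
P_in = P_out / η = 53280 / 0.831 = 64116 W
I_L = P_in / (√3·V_L·cosφ) = 64116 / (1.732 × 208 × 0.73) = 244 A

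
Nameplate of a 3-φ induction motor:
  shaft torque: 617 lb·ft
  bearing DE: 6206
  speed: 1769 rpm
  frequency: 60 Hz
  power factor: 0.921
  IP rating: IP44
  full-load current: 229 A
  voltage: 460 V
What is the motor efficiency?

92.2 %

τ = 617 lb·ft × 1.356 = 836.7 N·m
ω = 2π × 1769/60 = 185.2 rad/s; P_out = τω = 836.7 × 185.2 = 154957 W
P_in = √3·V_L·I_L·cosφ = 1.732 × 460 × 229 × 0.921 = 168035 W
η = P_out / P_in = 154957 / 168035 = 0.922 = 92.2%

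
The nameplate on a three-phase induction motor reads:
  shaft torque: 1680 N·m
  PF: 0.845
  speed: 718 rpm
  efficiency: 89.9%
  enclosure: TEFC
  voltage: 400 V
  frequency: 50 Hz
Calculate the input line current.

ω = 2π×718/60 = 75.19 rad/s; P_out = τω = 1680 × 75.19 = 126319 W
P_in = P_out / η = 126319 / 0.899 = 140511 W
I_L = P_in / (√3·V_L·cosφ) = 140511 / (1.732 × 400 × 0.845) = 240 A

240 A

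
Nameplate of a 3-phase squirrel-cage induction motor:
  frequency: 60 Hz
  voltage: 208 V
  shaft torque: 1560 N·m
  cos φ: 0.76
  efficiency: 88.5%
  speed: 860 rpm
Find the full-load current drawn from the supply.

580 A

ω = 2π×860/60 = 90.06 rad/s; P_out = τω = 1560 × 90.06 = 140494 W
P_in = P_out / η = 140494 / 0.885 = 158750 W
I_L = P_in / (√3·V_L·cosφ) = 158750 / (1.732 × 208 × 0.76) = 580 A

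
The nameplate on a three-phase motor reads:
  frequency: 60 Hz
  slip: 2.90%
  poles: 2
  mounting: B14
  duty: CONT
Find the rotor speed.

3496 rpm

n_s = 120f/p = 120×60/2 = 3600 rpm
n = n_s(1 − s) = 3600 × (1 − 0.029) = 3496 rpm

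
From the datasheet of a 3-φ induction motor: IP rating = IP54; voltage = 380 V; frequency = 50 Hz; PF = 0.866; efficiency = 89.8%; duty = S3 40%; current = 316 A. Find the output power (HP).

217 HP

P_in = √3·V·I·cosφ = 1.732 × 380 × 316 × 0.866 = 180109 W
P_out = η·P_in = 0.898 × 180109 = 161738 W
= 161738/746 = 217 HP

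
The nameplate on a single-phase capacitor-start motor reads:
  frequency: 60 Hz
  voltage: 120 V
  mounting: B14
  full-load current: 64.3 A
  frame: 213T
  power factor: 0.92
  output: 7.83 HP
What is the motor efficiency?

82.3 %

P_out = 7.83 × 746 = 5841 W
P_in = V·I·cosφ = 120 × 64.3 × 0.92 = 7099 W
η = P_out / P_in = 5841 / 7099 = 0.823 = 82.3%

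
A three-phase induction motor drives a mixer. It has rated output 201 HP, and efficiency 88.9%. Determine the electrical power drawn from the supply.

P_out = 201 × 746 = 149946 W
P_in = P_out/η = 149946/0.889 = 168668 W = 169 kW

169 kW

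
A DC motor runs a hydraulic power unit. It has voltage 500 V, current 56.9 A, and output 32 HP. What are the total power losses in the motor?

P_in = V·I = 500×56.9 = 28450 W
P_out = 32×746 = 23872 W
Losses = P_in − P_out = 28450 − 23872 = 4578 W

4.58 kW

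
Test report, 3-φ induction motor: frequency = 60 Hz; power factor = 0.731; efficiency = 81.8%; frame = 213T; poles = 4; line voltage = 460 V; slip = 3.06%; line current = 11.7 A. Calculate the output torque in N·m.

30.5 N·m

P_in = √3·V·I·cosφ = 1.732 × 460 × 11.7 × 0.731 = 6814 W
P_out = η·P_in = 0.818 × 6814 = 5574 W
n_s = 120×60/4 = 1800 rpm; n = 1800×(1−0.0306) = 1745 rpm
ω = 2π×1745/60 = 182.7 rad/s
τ = P_out/ω = 5574/182.7 = 30.5 N·m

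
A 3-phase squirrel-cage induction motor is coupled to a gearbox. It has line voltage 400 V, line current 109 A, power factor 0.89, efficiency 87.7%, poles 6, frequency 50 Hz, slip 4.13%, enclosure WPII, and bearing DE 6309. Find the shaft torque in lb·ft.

P_in = √3·V·I·cosφ = 1.732 × 400 × 109 × 0.89 = 67209 W
P_out = η·P_in = 0.877 × 67209 = 58942 W
n_s = 120×50/6 = 1000 rpm; n = 1000×(1−0.0413) = 959 rpm
ω = 2π×959/60 = 100.4 rad/s
τ = P_out/ω = 58942/100.4 = 587.1 N·m
In lb·ft: 587.1/1.356 = 433 lb·ft

433 lb·ft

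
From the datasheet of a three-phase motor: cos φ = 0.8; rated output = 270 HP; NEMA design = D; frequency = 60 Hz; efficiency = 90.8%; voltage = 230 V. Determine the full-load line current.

696 A

P_out = 270 × 746 = 201420 W
P_in = P_out / η = 201420 / 0.908 = 221828 W
I_L = P_in / (√3·V_L·cosφ) = 221828 / (1.732 × 230 × 0.8) = 696 A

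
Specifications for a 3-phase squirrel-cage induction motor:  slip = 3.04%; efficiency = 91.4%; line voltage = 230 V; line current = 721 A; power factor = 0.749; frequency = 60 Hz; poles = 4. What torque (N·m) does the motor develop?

P_in = √3·V·I·cosφ = 1.732 × 230 × 721 × 0.749 = 215126 W
P_out = η·P_in = 0.914 × 215126 = 196625 W
n_s = 120×60/4 = 1800 rpm; n = 1800×(1−0.0304) = 1745 rpm
ω = 2π×1745/60 = 182.7 rad/s
τ = P_out/ω = 196625/182.7 = 1080 N·m

1080 N·m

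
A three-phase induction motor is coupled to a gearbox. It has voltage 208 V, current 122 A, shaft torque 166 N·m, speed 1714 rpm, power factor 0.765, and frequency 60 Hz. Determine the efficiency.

88.6 %

ω = 2π × 1714/60 = 179.5 rad/s; P_out = τω = 166 × 179.5 = 29797 W
P_in = √3·V_L·I_L·cosφ = 1.732 × 208 × 122 × 0.765 = 33623 W
η = P_out / P_in = 29797 / 33623 = 0.886 = 88.6%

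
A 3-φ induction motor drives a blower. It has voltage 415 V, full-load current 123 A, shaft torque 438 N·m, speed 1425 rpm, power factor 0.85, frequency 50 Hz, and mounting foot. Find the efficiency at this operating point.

ω = 2π × 1425/60 = 149.2 rad/s; P_out = τω = 438 × 149.2 = 65350 W
P_in = √3·V_L·I_L·cosφ = 1.732 × 415 × 123 × 0.85 = 75148 W
η = P_out / P_in = 65350 / 75148 = 0.870 = 87.0%

87.0 %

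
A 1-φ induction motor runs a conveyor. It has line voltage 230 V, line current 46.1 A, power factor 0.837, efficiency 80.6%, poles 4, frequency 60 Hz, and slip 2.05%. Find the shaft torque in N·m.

38.7 N·m

P_in = V·I·cosφ = 230 × 46.1 × 0.837 = 8875 W
P_out = η·P_in = 0.806 × 8875 = 7153 W
n_s = 120×60/4 = 1800 rpm; n = 1800×(1−0.0205) = 1763 rpm
ω = 2π×1763/60 = 184.6 rad/s
τ = P_out/ω = 7153/184.6 = 38.7 N·m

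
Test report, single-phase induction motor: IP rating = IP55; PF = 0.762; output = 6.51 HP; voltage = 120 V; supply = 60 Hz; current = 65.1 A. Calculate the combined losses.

1.1 kW

P_in = V·I·cosφ = 120×65.1×0.762 = 5953 W
P_out = 6.51×746 = 4856 W
Losses = P_in − P_out = 5953 − 4856 = 1097 W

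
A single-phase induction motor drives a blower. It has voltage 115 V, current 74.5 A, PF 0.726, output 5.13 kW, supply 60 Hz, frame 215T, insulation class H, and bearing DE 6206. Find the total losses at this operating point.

1.09 kW

P_in = V·I·cosφ = 115×74.5×0.726 = 6220 W
P_out = 5130 W
Losses = P_in − P_out = 6220 − 5130 = 1090 W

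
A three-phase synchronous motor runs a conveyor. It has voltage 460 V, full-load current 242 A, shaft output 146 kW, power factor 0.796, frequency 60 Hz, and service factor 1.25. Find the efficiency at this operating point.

P_out = 146 kW = 146000 W
P_in = √3·V_L·I_L·cosφ = 1.732 × 460 × 242 × 0.796 = 153474 W
η = P_out / P_in = 146000 / 153474 = 0.951 = 95.1%

95.1 %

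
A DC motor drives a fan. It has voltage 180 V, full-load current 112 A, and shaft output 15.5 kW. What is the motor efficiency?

76.9 %

P_out = 15.5 kW = 15500 W
P_in = V·I = 180 × 112 = 20160 W
η = P_out / P_in = 15500 / 20160 = 0.769 = 76.9%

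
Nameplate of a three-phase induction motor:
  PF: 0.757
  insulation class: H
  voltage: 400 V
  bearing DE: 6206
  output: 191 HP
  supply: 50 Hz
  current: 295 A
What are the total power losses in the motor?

P_in = √3·V·I·cosφ = 1.732×400×295×0.757 = 154713 W
P_out = 191×746 = 142486 W
Losses = P_in − P_out = 154713 − 142486 = 12227 W

12.2 kW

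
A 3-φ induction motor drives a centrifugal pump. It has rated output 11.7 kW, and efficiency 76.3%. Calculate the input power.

15.3 kW

P_out = 11700 W
P_in = P_out/η = 11700/0.763 = 15334 W = 15.3 kW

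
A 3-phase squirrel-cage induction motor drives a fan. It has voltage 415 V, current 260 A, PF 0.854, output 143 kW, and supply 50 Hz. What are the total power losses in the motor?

P_in = √3·V·I·cosφ = 1.732×415×260×0.854 = 159598 W
P_out = 143000 W
Losses = P_in − P_out = 159598 − 143000 = 16598 W

16.6 kW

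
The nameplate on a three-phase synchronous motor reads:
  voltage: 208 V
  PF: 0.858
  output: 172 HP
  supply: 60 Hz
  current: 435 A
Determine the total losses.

6150 W

P_in = √3·V·I·cosφ = 1.732×208×435×0.858 = 134458 W
P_out = 172×746 = 128312 W
Losses = P_in − P_out = 134458 − 128312 = 6146 W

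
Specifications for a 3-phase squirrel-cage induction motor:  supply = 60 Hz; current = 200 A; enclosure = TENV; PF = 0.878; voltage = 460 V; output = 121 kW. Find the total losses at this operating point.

18.9 kW

P_in = √3·V·I·cosφ = 1.732×460×200×0.878 = 139904 W
P_out = 121000 W
Losses = P_in − P_out = 139904 − 121000 = 18904 W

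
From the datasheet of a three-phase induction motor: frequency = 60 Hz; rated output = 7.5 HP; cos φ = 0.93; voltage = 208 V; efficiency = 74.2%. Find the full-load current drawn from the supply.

P_out = 7.5 × 746 = 5595 W
P_in = P_out / η = 5595 / 0.742 = 7540 W
I_L = P_in / (√3·V_L·cosφ) = 7540 / (1.732 × 208 × 0.93) = 22.5 A

22.5 A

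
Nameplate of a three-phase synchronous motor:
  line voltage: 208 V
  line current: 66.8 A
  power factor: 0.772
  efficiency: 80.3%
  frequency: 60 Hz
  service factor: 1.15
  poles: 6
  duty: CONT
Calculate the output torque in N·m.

P_in = √3·V·I·cosφ = 1.732 × 208 × 66.8 × 0.772 = 18578 W
P_out = η·P_in = 0.803 × 18578 = 14918 W
n = n_s = 120×60/6 = 1200 rpm (synchronous)
ω = 2π×1200/60 = 125.7 rad/s
τ = P_out/ω = 14918/125.7 = 119 N·m

119 N·m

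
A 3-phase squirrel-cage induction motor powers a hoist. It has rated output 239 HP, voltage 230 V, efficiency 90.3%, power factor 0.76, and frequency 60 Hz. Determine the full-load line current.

652 A

P_out = 239 × 746 = 178294 W
P_in = P_out / η = 178294 / 0.903 = 197446 W
I_L = P_in / (√3·V_L·cosφ) = 197446 / (1.732 × 230 × 0.76) = 652 A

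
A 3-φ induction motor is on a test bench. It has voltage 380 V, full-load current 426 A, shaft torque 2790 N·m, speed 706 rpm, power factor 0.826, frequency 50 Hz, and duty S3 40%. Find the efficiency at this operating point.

ω = 2π × 706/60 = 73.93 rad/s; P_out = τω = 2790 × 73.93 = 206265 W
P_in = √3·V_L·I_L·cosφ = 1.732 × 380 × 426 × 0.826 = 231591 W
η = P_out / P_in = 206265 / 231591 = 0.891 = 89.1%

89.1 %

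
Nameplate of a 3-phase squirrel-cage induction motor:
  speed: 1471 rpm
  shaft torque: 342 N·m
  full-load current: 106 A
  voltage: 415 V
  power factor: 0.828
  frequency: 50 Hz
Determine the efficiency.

ω = 2π × 1471/60 = 154 rad/s; P_out = τω = 342 × 154 = 52668 W
P_in = √3·V_L·I_L·cosφ = 1.732 × 415 × 106 × 0.828 = 63086 W
η = P_out / P_in = 52668 / 63086 = 0.835 = 83.5%

83.5 %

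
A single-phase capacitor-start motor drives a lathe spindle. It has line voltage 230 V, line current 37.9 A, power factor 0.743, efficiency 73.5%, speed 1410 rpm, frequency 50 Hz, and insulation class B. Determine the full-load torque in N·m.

P_in = V·I·cosφ = 230 × 37.9 × 0.743 = 6477 W
P_out = η·P_in = 0.735 × 6477 = 4761 W
n = 1410 rpm
ω = 2π×1410/60 = 147.7 rad/s
τ = P_out/ω = 4761/147.7 = 32.2 N·m

32.2 N·m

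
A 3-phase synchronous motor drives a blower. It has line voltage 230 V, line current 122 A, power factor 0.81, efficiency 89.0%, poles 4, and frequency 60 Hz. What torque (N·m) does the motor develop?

186 N·m

P_in = √3·V·I·cosφ = 1.732 × 230 × 122 × 0.81 = 39366 W
P_out = η·P_in = 0.89 × 39366 = 35036 W
n = n_s = 120×60/4 = 1800 rpm (synchronous)
ω = 2π×1800/60 = 188.5 rad/s
τ = P_out/ω = 35036/188.5 = 186 N·m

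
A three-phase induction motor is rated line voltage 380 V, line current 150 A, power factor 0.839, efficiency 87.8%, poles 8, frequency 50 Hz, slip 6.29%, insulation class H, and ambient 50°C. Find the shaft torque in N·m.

P_in = √3·V·I·cosφ = 1.732 × 380 × 150 × 0.839 = 82829 W
P_out = η·P_in = 0.878 × 82829 = 72724 W
n_s = 120×50/8 = 750 rpm; n = 750×(1−0.0629) = 703 rpm
ω = 2π×703/60 = 73.62 rad/s
τ = P_out/ω = 72724/73.62 = 988 N·m

988 N·m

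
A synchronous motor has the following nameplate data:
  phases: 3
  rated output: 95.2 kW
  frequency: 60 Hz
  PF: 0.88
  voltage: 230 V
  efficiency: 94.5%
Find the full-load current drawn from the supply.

287 A

P_out = 95.2 kW = 95200 W
P_in = P_out / η = 95200 / 0.945 = 100741 W
I_L = P_in / (√3·V_L·cosφ) = 100741 / (1.732 × 230 × 0.88) = 287 A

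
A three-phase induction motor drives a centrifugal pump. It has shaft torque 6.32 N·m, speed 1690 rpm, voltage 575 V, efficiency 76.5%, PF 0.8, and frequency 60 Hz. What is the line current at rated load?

1.84 A

ω = 2π×1690/60 = 177 rad/s; P_out = τω = 6.32 × 177 = 1119 W
P_in = P_out / η = 1119 / 0.765 = 1463 W
I_L = P_in / (√3·V_L·cosφ) = 1463 / (1.732 × 575 × 0.8) = 1.84 A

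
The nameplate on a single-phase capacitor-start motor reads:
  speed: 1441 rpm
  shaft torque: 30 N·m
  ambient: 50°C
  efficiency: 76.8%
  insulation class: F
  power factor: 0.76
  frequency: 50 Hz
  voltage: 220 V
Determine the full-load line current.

ω = 2π×1441/60 = 150.9 rad/s; P_out = τω = 30 × 150.9 = 4527 W
P_in = P_out / η = 4527 / 0.768 = 5895 W
I = P_in / (V·cosφ) = 5895 / (220 × 0.76) = 35.3 A

35.3 A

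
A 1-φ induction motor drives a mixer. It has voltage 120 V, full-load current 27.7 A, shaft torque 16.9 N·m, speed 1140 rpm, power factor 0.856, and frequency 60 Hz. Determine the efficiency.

ω = 2π × 1140/60 = 119.4 rad/s; P_out = τω = 16.9 × 119.4 = 2018 W
P_in = V·I·cosφ = 120 × 27.7 × 0.856 = 2845 W
η = P_out / P_in = 2018 / 2845 = 0.709 = 70.9%

70.9 %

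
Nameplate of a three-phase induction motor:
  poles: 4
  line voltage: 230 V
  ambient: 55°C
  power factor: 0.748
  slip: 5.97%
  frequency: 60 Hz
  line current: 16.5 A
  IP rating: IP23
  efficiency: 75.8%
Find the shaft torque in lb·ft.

P_in = √3·V·I·cosφ = 1.732 × 230 × 16.5 × 0.748 = 4917 W
P_out = η·P_in = 0.758 × 4917 = 3727 W
n_s = 120×60/4 = 1800 rpm; n = 1800×(1−0.0597) = 1693 rpm
ω = 2π×1693/60 = 177.3 rad/s
τ = P_out/ω = 3727/177.3 = 21.02 N·m
In lb·ft: 21.02/1.356 = 15.5 lb·ft

15.5 lb·ft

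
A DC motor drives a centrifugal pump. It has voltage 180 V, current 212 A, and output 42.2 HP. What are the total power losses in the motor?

6.68 kW

P_in = V·I = 180×212 = 38160 W
P_out = 42.2×746 = 31481 W
Losses = P_in − P_out = 38160 − 31481 = 6679 W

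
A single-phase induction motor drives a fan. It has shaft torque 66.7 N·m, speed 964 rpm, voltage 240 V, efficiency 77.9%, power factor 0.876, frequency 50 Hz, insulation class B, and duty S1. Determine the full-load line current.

41.1 A

ω = 2π×964/60 = 100.9 rad/s; P_out = τω = 66.7 × 100.9 = 6730 W
P_in = P_out / η = 6730 / 0.779 = 8639 W
I = P_in / (V·cosφ) = 8639 / (240 × 0.876) = 41.1 A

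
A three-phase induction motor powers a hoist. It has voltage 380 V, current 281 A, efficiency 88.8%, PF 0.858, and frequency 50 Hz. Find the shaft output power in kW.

P_in = √3·V·I·cosφ = 1.732 × 380 × 281 × 0.858 = 158681 W
P_out = η·P_in = 0.888 × 158681 = 140909 W

141 kW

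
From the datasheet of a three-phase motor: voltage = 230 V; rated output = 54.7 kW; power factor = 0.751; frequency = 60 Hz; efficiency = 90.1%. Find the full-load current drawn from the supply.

P_out = 54.7 kW = 54700 W
P_in = P_out / η = 54700 / 0.901 = 60710 W
I_L = P_in / (√3·V_L·cosφ) = 60710 / (1.732 × 230 × 0.751) = 203 A

203 A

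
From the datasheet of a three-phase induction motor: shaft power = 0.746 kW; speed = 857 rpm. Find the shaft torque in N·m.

ω = 2π × 857/60 = 89.74 rad/s
τ = P/ω = 746/89.74 = 8.31 N·m

8.31 N·m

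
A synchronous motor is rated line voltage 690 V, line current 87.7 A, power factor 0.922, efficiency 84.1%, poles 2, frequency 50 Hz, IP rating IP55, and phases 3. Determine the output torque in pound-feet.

191 lb·ft

P_in = √3·V·I·cosφ = 1.732 × 690 × 87.7 × 0.922 = 96633 W
P_out = η·P_in = 0.841 × 96633 = 81268 W
n = n_s = 120×50/2 = 3000 rpm (synchronous)
ω = 2π×3000/60 = 314.2 rad/s
τ = P_out/ω = 81268/314.2 = 258.7 N·m
In lb·ft: 258.7/1.356 = 191 lb·ft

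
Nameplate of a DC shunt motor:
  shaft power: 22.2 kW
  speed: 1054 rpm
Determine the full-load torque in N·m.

201 N·m

ω = 2π × 1054/60 = 110.4 rad/s
τ = P/ω = 22200/110.4 = 201 N·m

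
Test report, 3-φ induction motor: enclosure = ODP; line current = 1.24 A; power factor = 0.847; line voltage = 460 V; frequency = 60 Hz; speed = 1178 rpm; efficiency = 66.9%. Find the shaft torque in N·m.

4.54 N·m

P_in = √3·V·I·cosφ = 1.732 × 460 × 1.24 × 0.847 = 837 W
P_out = η·P_in = 0.669 × 837 = 560 W
n = 1178 rpm
ω = 2π×1178/60 = 123.4 rad/s
τ = P_out/ω = 560/123.4 = 4.54 N·m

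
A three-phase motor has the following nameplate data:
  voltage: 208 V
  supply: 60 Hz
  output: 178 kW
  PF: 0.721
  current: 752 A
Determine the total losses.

P_in = √3·V·I·cosφ = 1.732×208×752×0.721 = 195328 W
P_out = 178000 W
Losses = P_in − P_out = 195328 − 178000 = 17328 W

17.3 kW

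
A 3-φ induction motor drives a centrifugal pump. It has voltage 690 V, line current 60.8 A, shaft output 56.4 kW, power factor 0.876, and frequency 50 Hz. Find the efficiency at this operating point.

P_out = 56.4 kW = 56400 W
P_in = √3·V_L·I_L·cosφ = 1.732 × 690 × 60.8 × 0.876 = 63651 W
η = P_out / P_in = 56400 / 63651 = 0.886 = 88.6%

88.6 %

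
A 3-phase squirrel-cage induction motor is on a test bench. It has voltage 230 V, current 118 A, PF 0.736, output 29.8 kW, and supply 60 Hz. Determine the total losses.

4.8 kW

P_in = √3·V·I·cosφ = 1.732×230×118×0.736 = 34597 W
P_out = 29800 W
Losses = P_in − P_out = 34597 − 29800 = 4797 W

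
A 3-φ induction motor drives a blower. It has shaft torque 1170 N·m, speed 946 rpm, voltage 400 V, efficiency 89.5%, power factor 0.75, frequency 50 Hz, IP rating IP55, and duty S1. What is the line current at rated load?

249 A

ω = 2π×946/60 = 99.06 rad/s; P_out = τω = 1170 × 99.06 = 115900 W
P_in = P_out / η = 115900 / 0.895 = 129497 W
I_L = P_in / (√3·V_L·cosφ) = 129497 / (1.732 × 400 × 0.75) = 249 A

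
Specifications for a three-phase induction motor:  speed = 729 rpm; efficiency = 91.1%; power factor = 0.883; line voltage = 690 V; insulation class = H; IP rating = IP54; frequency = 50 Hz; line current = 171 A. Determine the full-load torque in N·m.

2150 N·m

P_in = √3·V·I·cosφ = 1.732 × 690 × 171 × 0.883 = 180449 W
P_out = η·P_in = 0.911 × 180449 = 164389 W
n = 729 rpm
ω = 2π×729/60 = 76.34 rad/s
τ = P_out/ω = 164389/76.34 = 2150 N·m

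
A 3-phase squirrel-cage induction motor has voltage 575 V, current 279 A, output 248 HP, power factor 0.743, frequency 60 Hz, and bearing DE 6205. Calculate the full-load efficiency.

89.6 %

P_out = 248 × 746 = 185008 W
P_in = √3·V_L·I_L·cosφ = 1.732 × 575 × 279 × 0.743 = 206447 W
η = P_out / P_in = 185008 / 206447 = 0.896 = 89.6%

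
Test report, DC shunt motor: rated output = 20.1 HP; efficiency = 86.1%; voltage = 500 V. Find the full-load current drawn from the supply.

34.8 A

P_out = 20.1 × 746 = 14995 W
P_in = P_out / η = 14995 / 0.861 = 17416 W
I = P_in / V = 17416 / 500 = 34.8 A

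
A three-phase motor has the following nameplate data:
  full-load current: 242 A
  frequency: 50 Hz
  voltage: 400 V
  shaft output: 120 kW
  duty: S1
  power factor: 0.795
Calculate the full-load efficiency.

90.0 %

P_out = 120 kW = 120000 W
P_in = √3·V_L·I_L·cosφ = 1.732 × 400 × 242 × 0.795 = 133288 W
η = P_out / P_in = 120000 / 133288 = 0.900 = 90.0%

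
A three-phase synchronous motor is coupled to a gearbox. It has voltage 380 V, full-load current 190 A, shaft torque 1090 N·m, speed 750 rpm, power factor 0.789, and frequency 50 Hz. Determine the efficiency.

86.8 %

ω = 2π × 750/60 = 78.54 rad/s; P_out = τω = 1090 × 78.54 = 85609 W
P_in = √3·V_L·I_L·cosφ = 1.732 × 380 × 190 × 0.789 = 98665 W
η = P_out / P_in = 85609 / 98665 = 0.868 = 86.8%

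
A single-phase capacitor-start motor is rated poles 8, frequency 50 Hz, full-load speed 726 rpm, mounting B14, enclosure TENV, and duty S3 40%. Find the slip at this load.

3.20 %

n_s = 120f/p = 120×50/8 = 750 rpm
s = (n_s − n)/n_s = (750 − 726)/750 = 0.0320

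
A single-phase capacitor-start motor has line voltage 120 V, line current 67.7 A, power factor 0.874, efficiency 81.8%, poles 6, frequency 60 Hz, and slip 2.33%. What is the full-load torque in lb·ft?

P_in = V·I·cosφ = 120 × 67.7 × 0.874 = 7100 W
P_out = η·P_in = 0.818 × 7100 = 5808 W
n_s = 120×60/6 = 1200 rpm; n = 1200×(1−0.0233) = 1172 rpm
ω = 2π×1172/60 = 122.7 rad/s
τ = P_out/ω = 5808/122.7 = 47.33 N·m
In lb·ft: 47.33/1.356 = 34.9 lb·ft

34.9 lb·ft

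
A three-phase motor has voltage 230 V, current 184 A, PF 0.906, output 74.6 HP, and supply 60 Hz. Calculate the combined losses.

P_in = √3·V·I·cosφ = 1.732×230×184×0.906 = 66408 W
P_out = 74.6×746 = 55652 W
Losses = P_in − P_out = 66408 − 55652 = 10756 W

10800 W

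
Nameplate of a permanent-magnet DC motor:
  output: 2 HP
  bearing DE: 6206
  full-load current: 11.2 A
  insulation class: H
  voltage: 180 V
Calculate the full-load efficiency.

P_out = 2 × 746 = 1492 W
P_in = V·I = 180 × 11.2 = 2016 W
η = P_out / P_in = 1492 / 2016 = 0.740 = 74.0%

74.0 %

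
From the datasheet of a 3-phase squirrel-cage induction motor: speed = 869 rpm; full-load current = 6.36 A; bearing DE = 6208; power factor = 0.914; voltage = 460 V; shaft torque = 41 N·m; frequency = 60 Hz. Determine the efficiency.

ω = 2π × 869/60 = 91 rad/s; P_out = τω = 41 × 91 = 3731 W
P_in = √3·V_L·I_L·cosφ = 1.732 × 460 × 6.36 × 0.914 = 4631 W
η = P_out / P_in = 3731 / 4631 = 0.806 = 80.6%

80.6 %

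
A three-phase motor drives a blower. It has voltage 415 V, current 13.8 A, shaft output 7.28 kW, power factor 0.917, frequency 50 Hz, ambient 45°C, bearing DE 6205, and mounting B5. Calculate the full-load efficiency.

80.0 %

P_out = 7.28 kW = 7280 W
P_in = √3·V_L·I_L·cosφ = 1.732 × 415 × 13.8 × 0.917 = 9096 W
η = P_out / P_in = 7280 / 9096 = 0.800 = 80.0%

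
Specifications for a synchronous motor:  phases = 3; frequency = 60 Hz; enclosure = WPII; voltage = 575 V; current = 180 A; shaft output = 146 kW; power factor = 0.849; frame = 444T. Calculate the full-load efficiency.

95.9 %

P_out = 146 kW = 146000 W
P_in = √3·V_L·I_L·cosφ = 1.732 × 575 × 180 × 0.849 = 152193 W
η = P_out / P_in = 146000 / 152193 = 0.959 = 95.9%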